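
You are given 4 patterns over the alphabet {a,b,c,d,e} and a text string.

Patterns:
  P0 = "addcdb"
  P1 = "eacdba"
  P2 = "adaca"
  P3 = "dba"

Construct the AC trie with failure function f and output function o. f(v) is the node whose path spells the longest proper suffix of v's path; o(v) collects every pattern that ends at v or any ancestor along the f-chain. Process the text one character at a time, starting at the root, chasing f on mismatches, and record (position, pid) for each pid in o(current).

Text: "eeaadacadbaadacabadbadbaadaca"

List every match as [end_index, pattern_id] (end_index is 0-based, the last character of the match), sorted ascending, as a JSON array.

Build:
Trie (insert patterns):
  0='ε' goto a→1 d→16 e→7
  1='a' goto d→2
  2='ad' goto a→13 d→3
  3='add' goto c→4
  4='addc' goto d→5
  5='addcd' goto b→6
  6='addcdb' goto ·  [P0 ends]
  7='e' goto a→8
  8='ea' goto c→9
  9='eac' goto d→10
  10='eacd' goto b→11
  11='eacdb' goto a→12
  12='eacdba' goto ·  [P1 ends]
  13='ada' goto c→14
  14='adac' goto a→15
  15='adaca' goto ·  [P2 ends]
  16='d' goto b→17
  17='db' goto a→18
  18='dba' goto ·  [P3 ends]

Failure links (BFS by depth):
  fail(1) 'a': from fail(0)=0 chase 'a': 0 ⇒ 0;  out=∅∪out(0)=∅
  fail(7) 'e': from fail(0)=0 chase 'e': 0 ⇒ 0;  out=∅∪out(0)=∅
  fail(16) 'd': from fail(0)=0 chase 'd': 0 ⇒ 0;  out=∅∪out(0)=∅
  fail(2) 'ad': from fail(1)=0 chase 'd': 0 ⇒ 16;  out=∅∪out(16)=∅
  fail(8) 'ea': from fail(7)=0 chase 'a': 0 ⇒ 1;  out=∅∪out(1)=∅
  fail(17) 'db': from fail(16)=0 chase 'b': 0 ⇒ 0;  out=∅∪out(0)=∅
  fail(3) 'add': from fail(2)=16 chase 'd': 16→0 ⇒ 16;  out=∅∪out(16)=∅
  fail(9) 'eac': from fail(8)=1 chase 'c': 1→0 ⇒ 0;  out=∅∪out(0)=∅
  fail(13) 'ada': from fail(2)=16 chase 'a': 16→0 ⇒ 1;  out=∅∪out(1)=∅
  fail(18) 'dba': from fail(17)=0 chase 'a': 0 ⇒ 1;  out={3}∪out(1)={3}
  fail(4) 'addc': from fail(3)=16 chase 'c': 16→0 ⇒ 0;  out=∅∪out(0)=∅
  fail(10) 'eacd': from fail(9)=0 chase 'd': 0 ⇒ 16;  out=∅∪out(16)=∅
  fail(14) 'adac': from fail(13)=1 chase 'c': 1→0 ⇒ 0;  out=∅∪out(0)=∅
  fail(5) 'addcd': from fail(4)=0 chase 'd': 0 ⇒ 16;  out=∅∪out(16)=∅
  fail(11) 'eacdb': from fail(10)=16 chase 'b': 16 ⇒ 17;  out=∅∪out(17)=∅
  fail(15) 'adaca': from fail(14)=0 chase 'a': 0 ⇒ 1;  out={2}∪out(1)={2}
  fail(6) 'addcdb': from fail(5)=16 chase 'b': 16 ⇒ 17;  out={0}∪out(17)={0}
  fail(12) 'eacdba': from fail(11)=17 chase 'a': 17 ⇒ 18;  out={1}∪out(18)={1,3}

Run:
[0] read 'e'  n0⇒n7
[1] read 'e'  n7⇒n7 ·f
[2] read 'a'  n7⇒n8
[3] read 'a'  n8⇒n1 ·f
[4] read 'd'  n1⇒n2
[5] read 'a'  n2⇒n13
[6] read 'c'  n13⇒n14
[7] read 'a'  n14⇒n15  ** P2@[3:7]
[8] read 'd'  n15⇒n2 ·f
[9] read 'b'  n2⇒n17 ·f
[10] read 'a'  n17⇒n18  ** P3@[8:10]
[11] read 'a'  n18⇒n1 ·f
[12] read 'd'  n1⇒n2
[13] read 'a'  n2⇒n13
[14] read 'c'  n13⇒n14
[15] read 'a'  n14⇒n15  ** P2@[11:15]
[16] read 'b'  n15⇒n0 ·f
[17] read 'a'  n0⇒n1
[18] read 'd'  n1⇒n2
[19] read 'b'  n2⇒n17 ·f
[20] read 'a'  n17⇒n18  ** P3@[18:20]
[21] read 'd'  n18⇒n2 ·f
[22] read 'b'  n2⇒n17 ·f
[23] read 'a'  n17⇒n18  ** P3@[21:23]
[24] read 'a'  n18⇒n1 ·f
[25] read 'd'  n1⇒n2
[26] read 'a'  n2⇒n13
[27] read 'c'  n13⇒n14
[28] read 'a'  n14⇒n15  ** P2@[24:28]

Matches: [[7,2],[10,3],[15,2],[20,3],[23,3],[28,2]]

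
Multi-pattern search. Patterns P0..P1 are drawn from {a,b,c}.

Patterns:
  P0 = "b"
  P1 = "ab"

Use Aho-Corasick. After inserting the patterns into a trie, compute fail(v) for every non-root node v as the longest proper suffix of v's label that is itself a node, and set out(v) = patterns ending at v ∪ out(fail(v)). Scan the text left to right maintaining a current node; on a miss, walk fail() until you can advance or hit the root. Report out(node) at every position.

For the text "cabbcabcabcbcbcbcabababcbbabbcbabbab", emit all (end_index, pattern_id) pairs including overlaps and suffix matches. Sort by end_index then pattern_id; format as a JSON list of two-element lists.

Construct AC machine:
Trie (insert patterns):
  n0 'ε': a→2 b→1
  n1 'b': ·  [P0 ends]
  n2 'a': b→3
  n3 'ab': ·  [P1 ends]

Failure links (BFS by depth):
  fail(1) 'b': from fail(0)=0 chase 'b': 0 ⇒ 0;  out={0}∪out(0)={0}
  fail(2) 'a': from fail(0)=0 chase 'a': 0 ⇒ 0;  out=∅∪out(0)=∅
  fail(3) 'ab': from fail(2)=0 chase 'b': 0 ⇒ 1;  out={1}∪out(1)={0,1}

Run:
i=0 'c': node 0→0
i=1 'a': node 0→2
i=2 'b': node 2→3  ** P0@[2:2],P1@[1:2]
i=3 'b': node 3→1 (fail-walked)  ** P0@[3:3]
i=4 'c': node 1→0 (fail-walked)
i=5 'a': node 0→2
i=6 'b': node 2→3  ** P0@[6:6],P1@[5:6]
i=7 'c': node 3→0 (fail-walked)
i=8 'a': node 0→2
i=9 'b': node 2→3  ** P0@[9:9],P1@[8:9]
i=10 'c': node 3→0 (fail-walked)
i=11 'b': node 0→1  ** P0@[11:11]
i=12 'c': node 1→0 (fail-walked)
i=13 'b': node 0→1  ** P0@[13:13]
i=14 'c': node 1→0 (fail-walked)
i=15 'b': node 0→1  ** P0@[15:15]
i=16 'c': node 1→0 (fail-walked)
i=17 'a': node 0→2
i=18 'b': node 2→3  ** P0@[18:18],P1@[17:18]
i=19 'a': node 3→2 (fail-walked)
i=20 'b': node 2→3  ** P0@[20:20],P1@[19:20]
i=21 'a': node 3→2 (fail-walked)
i=22 'b': node 2→3  ** P0@[22:22],P1@[21:22]
i=23 'c': node 3→0 (fail-walked)
i=24 'b': node 0→1  ** P0@[24:24]
i=25 'b': node 1→1 (fail-walked)  ** P0@[25:25]
i=26 'a': node 1→2 (fail-walked)
i=27 'b': node 2→3  ** P0@[27:27],P1@[26:27]
i=28 'b': node 3→1 (fail-walked)  ** P0@[28:28]
i=29 'c': node 1→0 (fail-walked)
i=30 'b': node 0→1  ** P0@[30:30]
i=31 'a': node 1→2 (fail-walked)
i=32 'b': node 2→3  ** P0@[32:32],P1@[31:32]
i=33 'b': node 3→1 (fail-walked)  ** P0@[33:33]
i=34 'a': node 1→2 (fail-walked)
i=35 'b': node 2→3  ** P0@[35:35],P1@[34:35]

All matches (sorted): [[2,0],[2,1],[3,0],[6,0],[6,1],[9,0],[9,1],[11,0],[13,0],[15,0],[18,0],[18,1],[20,0],[20,1],[22,0],[22,1],[24,0],[25,0],[27,0],[27,1],[28,0],[30,0],[32,0],[32,1],[33,0],[35,0],[35,1]]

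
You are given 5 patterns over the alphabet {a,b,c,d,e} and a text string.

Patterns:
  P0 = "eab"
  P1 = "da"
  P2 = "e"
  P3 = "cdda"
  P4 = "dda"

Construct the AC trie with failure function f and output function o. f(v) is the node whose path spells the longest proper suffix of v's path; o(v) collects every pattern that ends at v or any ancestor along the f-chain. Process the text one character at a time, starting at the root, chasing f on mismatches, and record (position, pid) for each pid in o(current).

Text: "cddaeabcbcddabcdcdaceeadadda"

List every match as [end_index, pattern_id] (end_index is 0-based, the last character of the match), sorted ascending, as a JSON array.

Build:
Trie nodes:
  0='ε' goto c→6 d→4 e→1
  1='e' goto a→2  [P2 ends]
  2='ea' goto b→3
  3='eab' goto ·  [P0 ends]
  4='d' goto a→5 d→10
  5='da' goto ·  [P1 ends]
  6='c' goto d→7
  7='cd' goto d→8
  8='cdd' goto a→9
  9='cdda' goto ·  [P3 ends]
  10='dd' goto a→11
  11='dda' goto ·  [P4 ends]

BFS fail/out derivation:
  fail(1) 'e': from fail(0)=0 chase 'e': 0 ⇒ 0;  out={2}∪out(0)={2}
  fail(4) 'd': from fail(0)=0 chase 'd': 0 ⇒ 0;  out=∅∪out(0)=∅
  fail(6) 'c': from fail(0)=0 chase 'c': 0 ⇒ 0;  out=∅∪out(0)=∅
  fail(2) 'ea': from fail(1)=0 chase 'a': 0 ⇒ 0;  out=∅∪out(0)=∅
  fail(5) 'da': from fail(4)=0 chase 'a': 0 ⇒ 0;  out={1}∪out(0)={1}
  fail(7) 'cd': from fail(6)=0 chase 'd': 0 ⇒ 4;  out=∅∪out(4)=∅
  fail(10) 'dd': from fail(4)=0 chase 'd': 0 ⇒ 4;  out=∅∪out(4)=∅
  fail(3) 'eab': from fail(2)=0 chase 'b': 0 ⇒ 0;  out={0}∪out(0)={0}
  fail(8) 'cdd': from fail(7)=4 chase 'd': 4 ⇒ 10;  out=∅∪out(10)=∅
  fail(11) 'dda': from fail(10)=4 chase 'a': 4 ⇒ 5;  out={4}∪out(5)={1,4}
  fail(9) 'cdda': from fail(8)=10 chase 'a': 10 ⇒ 11;  out={3}∪out(11)={1,3,4}

Scan:
pos 0 'c': at 6
pos 1 'd': at 7
pos 2 'd': at 8
pos 3 'a': at 9  ** P1@[2:3],P3@[0:3],P4@[1:3]
pos 4 'e': at 1 ·f  ** P2@[4:4]
pos 5 'a': at 2
pos 6 'b': at 3  ** P0@[4:6]
pos 7 'c': at 6 ·f
pos 8 'b': at 0 ·f
pos 9 'c': at 6
pos 10 'd': at 7
pos 11 'd': at 8
pos 12 'a': at 9  ** P1@[11:12],P3@[9:12],P4@[10:12]
pos 13 'b': at 0 ·f
pos 14 'c': at 6
pos 15 'd': at 7
pos 16 'c': at 6 ·f
pos 17 'd': at 7
pos 18 'a': at 5 ·f  ** P1@[17:18]
pos 19 'c': at 6 ·f
pos 20 'e': at 1 ·f  ** P2@[20:20]
pos 21 'e': at 1 ·f  ** P2@[21:21]
pos 22 'a': at 2
pos 23 'd': at 4 ·f
pos 24 'a': at 5  ** P1@[23:24]
pos 25 'd': at 4 ·f
pos 26 'd': at 10
pos 27 'a': at 11  ** P1@[26:27],P4@[25:27]

Result: [[3,1],[3,3],[3,4],[4,2],[6,0],[12,1],[12,3],[12,4],[18,1],[20,2],[21,2],[24,1],[27,1],[27,4]]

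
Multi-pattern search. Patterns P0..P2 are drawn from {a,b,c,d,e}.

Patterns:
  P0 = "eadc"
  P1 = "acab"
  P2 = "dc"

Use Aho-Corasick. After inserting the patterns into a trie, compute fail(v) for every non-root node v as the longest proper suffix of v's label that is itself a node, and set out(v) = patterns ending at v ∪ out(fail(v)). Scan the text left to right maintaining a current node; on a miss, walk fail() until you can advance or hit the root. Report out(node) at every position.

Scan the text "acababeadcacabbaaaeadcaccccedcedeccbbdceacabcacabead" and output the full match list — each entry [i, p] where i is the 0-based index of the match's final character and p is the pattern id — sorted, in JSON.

Build automaton:
Trie nodes:
  n0 'ε': a→5 d→9 e→1
  n1 'e': a→2
  n2 'ea': d→3
  n3 'ead': c→4
  n4 'eadc': ·  [P0 ends]
  n5 'a': c→6
  n6 'ac': a→7
  n7 'aca': b→8
  n8 'acab': ·  [P1 ends]
  n9 'd': c→10
  n10 'dc': ·  [P2 ends]

BFS fail/out derivation:
  fail(1) 'e': from fail(0)=0 chase 'e': 0 ⇒ 0;  out=∅∪out(0)=∅
  fail(5) 'a': from fail(0)=0 chase 'a': 0 ⇒ 0;  out=∅∪out(0)=∅
  fail(9) 'd': from fail(0)=0 chase 'd': 0 ⇒ 0;  out=∅∪out(0)=∅
  fail(2) 'ea': from fail(1)=0 chase 'a': 0 ⇒ 5;  out=∅∪out(5)=∅
  fail(6) 'ac': from fail(5)=0 chase 'c': 0 ⇒ 0;  out=∅∪out(0)=∅
  fail(10) 'dc': from fail(9)=0 chase 'c': 0 ⇒ 0;  out={2}∪out(0)={2}
  fail(3) 'ead': from fail(2)=5 chase 'd': 5→0 ⇒ 9;  out=∅∪out(9)=∅
  fail(7) 'aca': from fail(6)=0 chase 'a': 0 ⇒ 5;  out=∅∪out(5)=∅
  fail(4) 'eadc': from fail(3)=9 chase 'c': 9 ⇒ 10;  out={0}∪out(10)={0,2}
  fail(8) 'acab': from fail(7)=5 chase 'b': 5→0 ⇒ 0;  out={1}∪out(0)={1}

Run:
[0] read 'a'  n0⇒n5
[1] read 'c'  n5⇒n6
[2] read 'a'  n6⇒n7
[3] read 'b'  n7⇒n8  emit P1@[0:3]
[4] read 'a'  n8⇒n5 ·f
[5] read 'b'  n5⇒n0 ·f
[6] read 'e'  n0⇒n1
[7] read 'a'  n1⇒n2
[8] read 'd'  n2⇒n3
[9] read 'c'  n3⇒n4  emit P0@[6:9],P2@[8:9]
[10] read 'a'  n4⇒n5 ·f
[11] read 'c'  n5⇒n6
[12] read 'a'  n6⇒n7
[13] read 'b'  n7⇒n8  emit P1@[10:13]
[14] read 'b'  n8⇒n0 ·f
[15] read 'a'  n0⇒n5
[16] read 'a'  n5⇒n5 ·f
[17] read 'a'  n5⇒n5 ·f
[18] read 'e'  n5⇒n1 ·f
[19] read 'a'  n1⇒n2
[20] read 'd'  n2⇒n3
[21] read 'c'  n3⇒n4  emit P0@[18:21],P2@[20:21]
[22] read 'a'  n4⇒n5 ·f
[23] read 'c'  n5⇒n6
[24] read 'c'  n6⇒n0 ·f
[25] read 'c'  n0⇒n0
[26] read 'c'  n0⇒n0
[27] read 'e'  n0⇒n1
[28] read 'd'  n1⇒n9 ·f
[29] read 'c'  n9⇒n10  emit P2@[28:29]
[30] read 'e'  n10⇒n1 ·f
[31] read 'd'  n1⇒n9 ·f
[32] read 'e'  n9⇒n1 ·f
[33] read 'c'  n1⇒n0 ·f
[34] read 'c'  n0⇒n0
[35] read 'b'  n0⇒n0
[36] read 'b'  n0⇒n0
[37] read 'd'  n0⇒n9
[38] read 'c'  n9⇒n10  emit P2@[37:38]
[39] read 'e'  n10⇒n1 ·f
[40] read 'a'  n1⇒n2
[41] read 'c'  n2⇒n6 ·f
[42] read 'a'  n6⇒n7
[43] read 'b'  n7⇒n8  emit P1@[40:43]
[44] read 'c'  n8⇒n0 ·f
[45] read 'a'  n0⇒n5
[46] read 'c'  n5⇒n6
[47] read 'a'  n6⇒n7
[48] read 'b'  n7⇒n8  emit P1@[45:48]
[49] read 'e'  n8⇒n1 ·f
[50] read 'a'  n1⇒n2
[51] read 'd'  n2⇒n3

All matches (sorted): [[3,1],[9,0],[9,2],[13,1],[21,0],[21,2],[29,2],[38,2],[43,1],[48,1]]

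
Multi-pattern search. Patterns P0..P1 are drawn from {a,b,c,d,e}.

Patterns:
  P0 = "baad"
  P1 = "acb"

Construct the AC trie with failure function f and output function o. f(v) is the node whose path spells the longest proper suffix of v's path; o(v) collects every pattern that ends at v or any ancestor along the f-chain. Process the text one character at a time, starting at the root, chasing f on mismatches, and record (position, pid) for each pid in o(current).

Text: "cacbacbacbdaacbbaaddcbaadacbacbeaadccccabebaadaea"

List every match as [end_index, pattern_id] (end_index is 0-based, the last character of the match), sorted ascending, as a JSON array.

Build automaton:
Trie (insert patterns):
  n0 'ε': a→5 b→1
  n1 'b': a→2
  n2 'ba': a→3
  n3 'baa': d→4
  n4 'baad': ·  [P0 ends]
  n5 'a': c→6
  n6 'ac': b→7
  n7 'acb': ·  [P1 ends]

BFS fail/out derivation:
  fail(1) 'b': from fail(0)=0 chase 'b': 0 ⇒ 0;  out=∅∪out(0)=∅
  fail(5) 'a': from fail(0)=0 chase 'a': 0 ⇒ 0;  out=∅∪out(0)=∅
  fail(2) 'ba': from fail(1)=0 chase 'a': 0 ⇒ 5;  out=∅∪out(5)=∅
  fail(6) 'ac': from fail(5)=0 chase 'c': 0 ⇒ 0;  out=∅∪out(0)=∅
  fail(3) 'baa': from fail(2)=5 chase 'a': 5→0 ⇒ 5;  out=∅∪out(5)=∅
  fail(7) 'acb': from fail(6)=0 chase 'b': 0 ⇒ 1;  out={1}∪out(1)={1}
  fail(4) 'baad': from fail(3)=5 chase 'd': 5→0 ⇒ 0;  out={0}∪out(0)={0}

Scan:
[0] read 'c'  n0⇒n0
[1] read 'a'  n0⇒n5
[2] read 'c'  n5⇒n6
[3] read 'b'  n6⇒n7  ** P1@[1:3]
[4] read 'a'  n7⇒n2 (via fail)
[5] read 'c'  n2⇒n6 (via fail)
[6] read 'b'  n6⇒n7  ** P1@[4:6]
[7] read 'a'  n7⇒n2 (via fail)
[8] read 'c'  n2⇒n6 (via fail)
[9] read 'b'  n6⇒n7  ** P1@[7:9]
[10] read 'd'  n7⇒n0 (via fail)
[11] read 'a'  n0⇒n5
[12] read 'a'  n5⇒n5 (via fail)
[13] read 'c'  n5⇒n6
[14] read 'b'  n6⇒n7  ** P1@[12:14]
[15] read 'b'  n7⇒n1 (via fail)
[16] read 'a'  n1⇒n2
[17] read 'a'  n2⇒n3
[18] read 'd'  n3⇒n4  ** P0@[15:18]
[19] read 'd'  n4⇒n0 (via fail)
[20] read 'c'  n0⇒n0
[21] read 'b'  n0⇒n1
[22] read 'a'  n1⇒n2
[23] read 'a'  n2⇒n3
[24] read 'd'  n3⇒n4  ** P0@[21:24]
[25] read 'a'  n4⇒n5 (via fail)
[26] read 'c'  n5⇒n6
[27] read 'b'  n6⇒n7  ** P1@[25:27]
[28] read 'a'  n7⇒n2 (via fail)
[29] read 'c'  n2⇒n6 (via fail)
[30] read 'b'  n6⇒n7  ** P1@[28:30]
[31] read 'e'  n7⇒n0 (via fail)
[32] read 'a'  n0⇒n5
[33] read 'a'  n5⇒n5 (via fail)
[34] read 'd'  n5⇒n0 (via fail)
[35] read 'c'  n0⇒n0
[36] read 'c'  n0⇒n0
[37] read 'c'  n0⇒n0
[38] read 'c'  n0⇒n0
[39] read 'a'  n0⇒n5
[40] read 'b'  n5⇒n1 (via fail)
[41] read 'e'  n1⇒n0 (via fail)
[42] read 'b'  n0⇒n1
[43] read 'a'  n1⇒n2
[44] read 'a'  n2⇒n3
[45] read 'd'  n3⇒n4  ** P0@[42:45]
[46] read 'a'  n4⇒n5 (via fail)
[47] read 'e'  n5⇒n0 (via fail)
[48] read 'a'  n0⇒n5

Result: [[3,1],[6,1],[9,1],[14,1],[18,0],[24,0],[27,1],[30,1],[45,0]]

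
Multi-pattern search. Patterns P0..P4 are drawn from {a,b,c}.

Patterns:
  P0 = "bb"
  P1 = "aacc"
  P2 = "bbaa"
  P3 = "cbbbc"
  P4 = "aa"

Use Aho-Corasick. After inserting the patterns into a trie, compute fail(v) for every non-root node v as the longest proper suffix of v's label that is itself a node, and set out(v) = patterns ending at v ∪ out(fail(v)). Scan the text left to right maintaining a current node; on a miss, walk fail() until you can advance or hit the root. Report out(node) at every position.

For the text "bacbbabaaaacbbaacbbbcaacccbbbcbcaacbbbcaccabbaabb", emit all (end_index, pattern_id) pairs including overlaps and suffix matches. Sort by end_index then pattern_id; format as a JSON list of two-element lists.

Construct AC machine:
Trie nodes:
  n0 'ε': a→3 b→1 c→9
  n1 'b': b→2
  n2 'bb': a→7  ←P0
  n3 'a': a→4
  n4 'aa': c→5  ←P4
  n5 'aac': c→6
  n6 'aacc': ·  ←P1
  n7 'bba': a→8
  n8 'bbaa': ·  ←P2
  n9 'c': b→10
  n10 'cb': b→11
  n11 'cbb': b→12
  n12 'cbbb': c→13
  n13 'cbbbc': ·  ←P3

Failure links (BFS by depth):
  fail(1) 'b': from fail(0)=0 chase 'b': 0 ⇒ 0;  out=∅∪out(0)=∅
  fail(3) 'a': from fail(0)=0 chase 'a': 0 ⇒ 0;  out=∅∪out(0)=∅
  fail(9) 'c': from fail(0)=0 chase 'c': 0 ⇒ 0;  out=∅∪out(0)=∅
  fail(2) 'bb': from fail(1)=0 chase 'b': 0 ⇒ 1;  out={0}∪out(1)={0}
  fail(4) 'aa': from fail(3)=0 chase 'a': 0 ⇒ 3;  out={4}∪out(3)={4}
  fail(10) 'cb': from fail(9)=0 chase 'b': 0 ⇒ 1;  out=∅∪out(1)=∅
  fail(5) 'aac': from fail(4)=3 chase 'c': 3→0 ⇒ 9;  out=∅∪out(9)=∅
  fail(7) 'bba': from fail(2)=1 chase 'a': 1→0 ⇒ 3;  out=∅∪out(3)=∅
  fail(11) 'cbb': from fail(10)=1 chase 'b': 1 ⇒ 2;  out=∅∪out(2)={0}
  fail(6) 'aacc': from fail(5)=9 chase 'c': 9→0 ⇒ 9;  out={1}∪out(9)={1}
  fail(8) 'bbaa': from fail(7)=3 chase 'a': 3 ⇒ 4;  out={2}∪out(4)={2,4}
  fail(12) 'cbbb': from fail(11)=2 chase 'b': 2→1 ⇒ 2;  out=∅∪out(2)={0}
  fail(13) 'cbbbc': from fail(12)=2 chase 'c': 2→1→0 ⇒ 9;  out={3}∪out(9)={3}

Run:
pos 0 'b': at 1
pos 1 'a': at 3 (fail-walked)
pos 2 'c': at 9 (fail-walked)
pos 3 'b': at 10
pos 4 'b': at 11  ** P0@[3:4]
pos 5 'a': at 7 (fail-walked)
pos 6 'b': at 1 (fail-walked)
pos 7 'a': at 3 (fail-walked)
pos 8 'a': at 4  ** P4@[7:8]
pos 9 'a': at 4 (fail-walked)  ** P4@[8:9]
pos 10 'a': at 4 (fail-walked)  ** P4@[9:10]
pos 11 'c': at 5
pos 12 'b': at 10 (fail-walked)
pos 13 'b': at 11  ** P0@[12:13]
pos 14 'a': at 7 (fail-walked)
pos 15 'a': at 8  ** P2@[12:15],P4@[14:15]
pos 16 'c': at 5 (fail-walked)
pos 17 'b': at 10 (fail-walked)
pos 18 'b': at 11  ** P0@[17:18]
pos 19 'b': at 12  ** P0@[18:19]
pos 20 'c': at 13  ** P3@[16:20]
pos 21 'a': at 3 (fail-walked)
pos 22 'a': at 4  ** P4@[21:22]
pos 23 'c': at 5
pos 24 'c': at 6  ** P1@[21:24]
pos 25 'c': at 9 (fail-walked)
pos 26 'b': at 10
pos 27 'b': at 11  ** P0@[26:27]
pos 28 'b': at 12  ** P0@[27:28]
pos 29 'c': at 13  ** P3@[25:29]
pos 30 'b': at 10 (fail-walked)
pos 31 'c': at 9 (fail-walked)
pos 32 'a': at 3 (fail-walked)
pos 33 'a': at 4  ** P4@[32:33]
pos 34 'c': at 5
pos 35 'b': at 10 (fail-walked)
pos 36 'b': at 11  ** P0@[35:36]
pos 37 'b': at 12  ** P0@[36:37]
pos 38 'c': at 13  ** P3@[34:38]
pos 39 'a': at 3 (fail-walked)
pos 40 'c': at 9 (fail-walked)
pos 41 'c': at 9 (fail-walked)
pos 42 'a': at 3 (fail-walked)
pos 43 'b': at 1 (fail-walked)
pos 44 'b': at 2  ** P0@[43:44]
pos 45 'a': at 7
pos 46 'a': at 8  ** P2@[43:46],P4@[45:46]
pos 47 'b': at 1 (fail-walked)
pos 48 'b': at 2  ** P0@[47:48]

Result: [[4,0],[8,4],[9,4],[10,4],[13,0],[15,2],[15,4],[18,0],[19,0],[20,3],[22,4],[24,1],[27,0],[28,0],[29,3],[33,4],[36,0],[37,0],[38,3],[44,0],[46,2],[46,4],[48,0]]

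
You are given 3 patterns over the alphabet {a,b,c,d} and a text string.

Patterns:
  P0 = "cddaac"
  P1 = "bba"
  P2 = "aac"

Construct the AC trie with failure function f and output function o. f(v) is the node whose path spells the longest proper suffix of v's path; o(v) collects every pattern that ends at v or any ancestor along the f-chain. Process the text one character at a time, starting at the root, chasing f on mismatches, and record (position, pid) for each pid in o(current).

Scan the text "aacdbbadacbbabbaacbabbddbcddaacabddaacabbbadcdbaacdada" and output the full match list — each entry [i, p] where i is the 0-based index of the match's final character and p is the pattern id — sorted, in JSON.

Build automaton:
Trie (insert patterns):
  n0 'ε': a→10 b→7 c→1
  n1 'c': d→2
  n2 'cd': d→3
  n3 'cdd': a→4
  n4 'cdda': a→5
  n5 'cddaa': c→6
  n6 'cddaac': ·  ←P0
  n7 'b': b→8
  n8 'bb': a→9
  n9 'bba': ·  ←P1
  n10 'a': a→11
  n11 'aa': c→12
  n12 'aac': ·  ←P2

BFS fail/out derivation:
  fail(1) 'c': from fail(0)=0 chase 'c': 0 ⇒ 0;  out=∅∪out(0)=∅
  fail(7) 'b': from fail(0)=0 chase 'b': 0 ⇒ 0;  out=∅∪out(0)=∅
  fail(10) 'a': from fail(0)=0 chase 'a': 0 ⇒ 0;  out=∅∪out(0)=∅
  fail(2) 'cd': from fail(1)=0 chase 'd': 0 ⇒ 0;  out=∅∪out(0)=∅
  fail(8) 'bb': from fail(7)=0 chase 'b': 0 ⇒ 7;  out=∅∪out(7)=∅
  fail(11) 'aa': from fail(10)=0 chase 'a': 0 ⇒ 10;  out=∅∪out(10)=∅
  fail(3) 'cdd': from fail(2)=0 chase 'd': 0 ⇒ 0;  out=∅∪out(0)=∅
  fail(9) 'bba': from fail(8)=7 chase 'a': 7→0 ⇒ 10;  out={1}∪out(10)={1}
  fail(12) 'aac': from fail(11)=10 chase 'c': 10→0 ⇒ 1;  out={2}∪out(1)={2}
  fail(4) 'cdda': from fail(3)=0 chase 'a': 0 ⇒ 10;  out=∅∪out(10)=∅
  fail(5) 'cddaa': from fail(4)=10 chase 'a': 10 ⇒ 11;  out=∅∪out(11)=∅
  fail(6) 'cddaac': from fail(5)=11 chase 'c': 11 ⇒ 12;  out={0}∪out(12)={0,2}

Text stream:
pos 0 'a': at 10
pos 1 'a': at 11
pos 2 'c': at 12  emit P2@[0:2]
pos 3 'd': at 2 (fail-walked)
pos 4 'b': at 7 (fail-walked)
pos 5 'b': at 8
pos 6 'a': at 9  emit P1@[4:6]
pos 7 'd': at 0 (fail-walked)
pos 8 'a': at 10
pos 9 'c': at 1 (fail-walked)
pos 10 'b': at 7 (fail-walked)
pos 11 'b': at 8
pos 12 'a': at 9  emit P1@[10:12]
pos 13 'b': at 7 (fail-walked)
pos 14 'b': at 8
pos 15 'a': at 9  emit P1@[13:15]
pos 16 'a': at 11 (fail-walked)
pos 17 'c': at 12  emit P2@[15:17]
pos 18 'b': at 7 (fail-walked)
pos 19 'a': at 10 (fail-walked)
pos 20 'b': at 7 (fail-walked)
pos 21 'b': at 8
pos 22 'd': at 0 (fail-walked)
pos 23 'd': at 0
pos 24 'b': at 7
pos 25 'c': at 1 (fail-walked)
pos 26 'd': at 2
pos 27 'd': at 3
pos 28 'a': at 4
pos 29 'a': at 5
pos 30 'c': at 6  emit P0@[25:30],P2@[28:30]
pos 31 'a': at 10 (fail-walked)
pos 32 'b': at 7 (fail-walked)
pos 33 'd': at 0 (fail-walked)
pos 34 'd': at 0
pos 35 'a': at 10
pos 36 'a': at 11
pos 37 'c': at 12  emit P2@[35:37]
pos 38 'a': at 10 (fail-walked)
pos 39 'b': at 7 (fail-walked)
pos 40 'b': at 8
pos 41 'b': at 8 (fail-walked)
pos 42 'a': at 9  emit P1@[40:42]
pos 43 'd': at 0 (fail-walked)
pos 44 'c': at 1
pos 45 'd': at 2
pos 46 'b': at 7 (fail-walked)
pos 47 'a': at 10 (fail-walked)
pos 48 'a': at 11
pos 49 'c': at 12  emit P2@[47:49]
pos 50 'd': at 2 (fail-walked)
pos 51 'a': at 10 (fail-walked)
pos 52 'd': at 0 (fail-walked)
pos 53 'a': at 10

All matches (sorted): [[2,2],[6,1],[12,1],[15,1],[17,2],[30,0],[30,2],[37,2],[42,1],[49,2]]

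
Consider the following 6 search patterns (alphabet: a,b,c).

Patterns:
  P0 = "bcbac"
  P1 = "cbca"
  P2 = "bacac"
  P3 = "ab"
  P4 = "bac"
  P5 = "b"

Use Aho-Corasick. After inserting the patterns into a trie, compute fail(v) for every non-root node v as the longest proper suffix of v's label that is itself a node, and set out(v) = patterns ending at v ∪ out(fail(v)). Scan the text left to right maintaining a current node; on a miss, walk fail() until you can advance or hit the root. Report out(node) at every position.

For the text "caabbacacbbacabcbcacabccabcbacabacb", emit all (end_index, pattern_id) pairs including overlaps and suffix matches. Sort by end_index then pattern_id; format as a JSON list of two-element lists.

Build automaton:
Trie (insert patterns):
  n0 'ε': a→14 b→1 c→6
  n1 'b': a→10 c→2  ←P5
  n2 'bc': b→3
  n3 'bcb': a→4
  n4 'bcba': c→5
  n5 'bcbac': ·  ←P0
  n6 'c': b→7
  n7 'cb': c→8
  n8 'cbc': a→9
  n9 'cbca': ·  ←P1
  n10 'ba': c→11
  n11 'bac': a→12  ←P4
  n12 'baca': c→13
  n13 'bacac': ·  ←P2
  n14 'a': b→15
  n15 'ab': ·  ←P3

Failure links (BFS by depth):
  fail(1) 'b': from fail(0)=0 chase 'b': 0 ⇒ 0;  out={5}∪out(0)={5}
  fail(6) 'c': from fail(0)=0 chase 'c': 0 ⇒ 0;  out=∅∪out(0)=∅
  fail(14) 'a': from fail(0)=0 chase 'a': 0 ⇒ 0;  out=∅∪out(0)=∅
  fail(2) 'bc': from fail(1)=0 chase 'c': 0 ⇒ 6;  out=∅∪out(6)=∅
  fail(7) 'cb': from fail(6)=0 chase 'b': 0 ⇒ 1;  out=∅∪out(1)={5}
  fail(10) 'ba': from fail(1)=0 chase 'a': 0 ⇒ 14;  out=∅∪out(14)=∅
  fail(15) 'ab': from fail(14)=0 chase 'b': 0 ⇒ 1;  out={3}∪out(1)={3,5}
  fail(3) 'bcb': from fail(2)=6 chase 'b': 6 ⇒ 7;  out=∅∪out(7)={5}
  fail(8) 'cbc': from fail(7)=1 chase 'c': 1 ⇒ 2;  out=∅∪out(2)=∅
  fail(11) 'bac': from fail(10)=14 chase 'c': 14→0 ⇒ 6;  out={4}∪out(6)={4}
  fail(4) 'bcba': from fail(3)=7 chase 'a': 7→1 ⇒ 10;  out=∅∪out(10)=∅
  fail(9) 'cbca': from fail(8)=2 chase 'a': 2→6→0 ⇒ 14;  out={1}∪out(14)={1}
  fail(12) 'baca': from fail(11)=6 chase 'a': 6→0 ⇒ 14;  out=∅∪out(14)=∅
  fail(5) 'bcbac': from fail(4)=10 chase 'c': 10 ⇒ 11;  out={0}∪out(11)={0,4}
  fail(13) 'bacac': from fail(12)=14 chase 'c': 14→0 ⇒ 6;  out={2}∪out(6)={2}

Scan:
[0] read 'c'  n0⇒n6
[1] read 'a'  n6⇒n14 ·f
[2] read 'a'  n14⇒n14 ·f
[3] read 'b'  n14⇒n15  ** P3@[2:3],P5@[3:3]
[4] read 'b'  n15⇒n1 ·f  ** P5@[4:4]
[5] read 'a'  n1⇒n10
[6] read 'c'  n10⇒n11  ** P4@[4:6]
[7] read 'a'  n11⇒n12
[8] read 'c'  n12⇒n13  ** P2@[4:8]
[9] read 'b'  n13⇒n7 ·f  ** P5@[9:9]
[10] read 'b'  n7⇒n1 ·f  ** P5@[10:10]
[11] read 'a'  n1⇒n10
[12] read 'c'  n10⇒n11  ** P4@[10:12]
[13] read 'a'  n11⇒n12
[14] read 'b'  n12⇒n15 ·f  ** P3@[13:14],P5@[14:14]
[15] read 'c'  n15⇒n2 ·f
[16] read 'b'  n2⇒n3  ** P5@[16:16]
[17] read 'c'  n3⇒n8 ·f
[18] read 'a'  n8⇒n9  ** P1@[15:18]
[19] read 'c'  n9⇒n6 ·f
[20] read 'a'  n6⇒n14 ·f
[21] read 'b'  n14⇒n15  ** P3@[20:21],P5@[21:21]
[22] read 'c'  n15⇒n2 ·f
[23] read 'c'  n2⇒n6 ·f
[24] read 'a'  n6⇒n14 ·f
[25] read 'b'  n14⇒n15  ** P3@[24:25],P5@[25:25]
[26] read 'c'  n15⇒n2 ·f
[27] read 'b'  n2⇒n3  ** P5@[27:27]
[28] read 'a'  n3⇒n4
[29] read 'c'  n4⇒n5  ** P0@[25:29],P4@[27:29]
[30] read 'a'  n5⇒n12 ·f
[31] read 'b'  n12⇒n15 ·f  ** P3@[30:31],P5@[31:31]
[32] read 'a'  n15⇒n10 ·f
[33] read 'c'  n10⇒n11  ** P4@[31:33]
[34] read 'b'  n11⇒n7 ·f  ** P5@[34:34]

Result: [[3,3],[3,5],[4,5],[6,4],[8,2],[9,5],[10,5],[12,4],[14,3],[14,5],[16,5],[18,1],[21,3],[21,5],[25,3],[25,5],[27,5],[29,0],[29,4],[31,3],[31,5],[33,4],[34,5]]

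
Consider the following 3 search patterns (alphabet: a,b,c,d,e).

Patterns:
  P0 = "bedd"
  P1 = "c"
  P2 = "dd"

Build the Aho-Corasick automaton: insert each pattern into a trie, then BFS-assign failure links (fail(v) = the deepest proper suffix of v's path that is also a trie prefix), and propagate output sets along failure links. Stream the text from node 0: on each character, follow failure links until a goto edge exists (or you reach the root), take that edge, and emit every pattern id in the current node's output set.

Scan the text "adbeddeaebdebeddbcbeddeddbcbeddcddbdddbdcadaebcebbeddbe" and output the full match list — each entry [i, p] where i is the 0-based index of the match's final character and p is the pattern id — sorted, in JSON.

Build:
Trie nodes:
  n0 'ε': b→1 c→5 d→6
  n1 'b': e→2
  n2 'be': d→3
  n3 'bed': d→4
  n4 'bedd': ·  [P0 ends]
  n5 'c': ·  [P1 ends]
  n6 'd': d→7
  n7 'dd': ·  [P2 ends]

BFS fail/out derivation:
  fail(1) 'b': from fail(0)=0 chase 'b': 0 ⇒ 0;  out=∅∪out(0)=∅
  fail(5) 'c': from fail(0)=0 chase 'c': 0 ⇒ 0;  out={1}∪out(0)={1}
  fail(6) 'd': from fail(0)=0 chase 'd': 0 ⇒ 0;  out=∅∪out(0)=∅
  fail(2) 'be': from fail(1)=0 chase 'e': 0 ⇒ 0;  out=∅∪out(0)=∅
  fail(7) 'dd': from fail(6)=0 chase 'd': 0 ⇒ 6;  out={2}∪out(6)={2}
  fail(3) 'bed': from fail(2)=0 chase 'd': 0 ⇒ 6;  out=∅∪out(6)=∅
  fail(4) 'bedd': from fail(3)=6 chase 'd': 6 ⇒ 7;  out={0}∪out(7)={0,2}

Run:
pos 0 'a': at 0
pos 1 'd': at 6
pos 2 'b': at 1 (fail-walked)
pos 3 'e': at 2
pos 4 'd': at 3
pos 5 'd': at 4  emit P0@[2:5],P2@[4:5]
pos 6 'e': at 0 (fail-walked)
pos 7 'a': at 0
pos 8 'e': at 0
pos 9 'b': at 1
pos 10 'd': at 6 (fail-walked)
pos 11 'e': at 0 (fail-walked)
pos 12 'b': at 1
pos 13 'e': at 2
pos 14 'd': at 3
pos 15 'd': at 4  emit P0@[12:15],P2@[14:15]
pos 16 'b': at 1 (fail-walked)
pos 17 'c': at 5 (fail-walked)  emit P1@[17:17]
pos 18 'b': at 1 (fail-walked)
pos 19 'e': at 2
pos 20 'd': at 3
pos 21 'd': at 4  emit P0@[18:21],P2@[20:21]
pos 22 'e': at 0 (fail-walked)
pos 23 'd': at 6
pos 24 'd': at 7  emit P2@[23:24]
pos 25 'b': at 1 (fail-walked)
pos 26 'c': at 5 (fail-walked)  emit P1@[26:26]
pos 27 'b': at 1 (fail-walked)
pos 28 'e': at 2
pos 29 'd': at 3
pos 30 'd': at 4  emit P0@[27:30],P2@[29:30]
pos 31 'c': at 5 (fail-walked)  emit P1@[31:31]
pos 32 'd': at 6 (fail-walked)
pos 33 'd': at 7  emit P2@[32:33]
pos 34 'b': at 1 (fail-walked)
pos 35 'd': at 6 (fail-walked)
pos 36 'd': at 7  emit P2@[35:36]
pos 37 'd': at 7 (fail-walked)  emit P2@[36:37]
pos 38 'b': at 1 (fail-walked)
pos 39 'd': at 6 (fail-walked)
pos 40 'c': at 5 (fail-walked)  emit P1@[40:40]
pos 41 'a': at 0 (fail-walked)
pos 42 'd': at 6
pos 43 'a': at 0 (fail-walked)
pos 44 'e': at 0
pos 45 'b': at 1
pos 46 'c': at 5 (fail-walked)  emit P1@[46:46]
pos 47 'e': at 0 (fail-walked)
pos 48 'b': at 1
pos 49 'b': at 1 (fail-walked)
pos 50 'e': at 2
pos 51 'd': at 3
pos 52 'd': at 4  emit P0@[49:52],P2@[51:52]
pos 53 'b': at 1 (fail-walked)
pos 54 'e': at 2

Matches: [[5,0],[5,2],[15,0],[15,2],[17,1],[21,0],[21,2],[24,2],[26,1],[30,0],[30,2],[31,1],[33,2],[36,2],[37,2],[40,1],[46,1],[52,0],[52,2]]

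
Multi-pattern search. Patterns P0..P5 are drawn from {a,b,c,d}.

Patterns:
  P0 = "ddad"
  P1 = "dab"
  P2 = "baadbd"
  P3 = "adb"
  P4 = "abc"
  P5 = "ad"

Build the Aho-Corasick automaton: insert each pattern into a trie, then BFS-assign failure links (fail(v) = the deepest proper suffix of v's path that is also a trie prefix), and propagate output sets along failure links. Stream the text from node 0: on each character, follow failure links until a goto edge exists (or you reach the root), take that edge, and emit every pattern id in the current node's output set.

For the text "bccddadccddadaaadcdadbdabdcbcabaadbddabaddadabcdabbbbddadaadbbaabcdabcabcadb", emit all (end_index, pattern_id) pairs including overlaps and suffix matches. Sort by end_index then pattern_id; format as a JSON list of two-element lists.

Construct AC machine:
Trie (insert patterns):
  n0 'ε': a→13 b→7 d→1
  n1 'd': a→5 d→2
  n2 'dd': a→3
  n3 'dda': d→4
  n4 'ddad': ·  ←P0
  n5 'da': b→6
  n6 'dab': ·  ←P1
  n7 'b': a→8
  n8 'ba': a→9
  n9 'baa': d→10
  n10 'baad': b→11
  n11 'baadb': d→12
  n12 'baadbd': ·  ←P2
  n13 'a': b→16 d→14
  n14 'ad': b→15  ←P5
  n15 'adb': ·  ←P3
  n16 'ab': c→17
  n17 'abc': ·  ←P4

BFS fail/out derivation:
  fail(1) 'd': from fail(0)=0 chase 'd': 0 ⇒ 0;  out=∅∪out(0)=∅
  fail(7) 'b': from fail(0)=0 chase 'b': 0 ⇒ 0;  out=∅∪out(0)=∅
  fail(13) 'a': from fail(0)=0 chase 'a': 0 ⇒ 0;  out=∅∪out(0)=∅
  fail(2) 'dd': from fail(1)=0 chase 'd': 0 ⇒ 1;  out=∅∪out(1)=∅
  fail(5) 'da': from fail(1)=0 chase 'a': 0 ⇒ 13;  out=∅∪out(13)=∅
  fail(8) 'ba': from fail(7)=0 chase 'a': 0 ⇒ 13;  out=∅∪out(13)=∅
  fail(14) 'ad': from fail(13)=0 chase 'd': 0 ⇒ 1;  out={5}∪out(1)={5}
  fail(16) 'ab': from fail(13)=0 chase 'b': 0 ⇒ 7;  out=∅∪out(7)=∅
  fail(3) 'dda': from fail(2)=1 chase 'a': 1 ⇒ 5;  out=∅∪out(5)=∅
  fail(6) 'dab': from fail(5)=13 chase 'b': 13 ⇒ 16;  out={1}∪out(16)={1}
  fail(9) 'baa': from fail(8)=13 chase 'a': 13→0 ⇒ 13;  out=∅∪out(13)=∅
  fail(15) 'adb': from fail(14)=1 chase 'b': 1→0 ⇒ 7;  out={3}∪out(7)={3}
  fail(17) 'abc': from fail(16)=7 chase 'c': 7→0 ⇒ 0;  out={4}∪out(0)={4}
  fail(4) 'ddad': from fail(3)=5 chase 'd': 5→13 ⇒ 14;  out={0}∪out(14)={0,5}
  fail(10) 'baad': from fail(9)=13 chase 'd': 13 ⇒ 14;  out=∅∪out(14)={5}
  fail(11) 'baadb': from fail(10)=14 chase 'b': 14 ⇒ 15;  out=∅∪out(15)={3}
  fail(12) 'baadbd': from fail(11)=15 chase 'd': 15→7→0 ⇒ 1;  out={2}∪out(1)={2}

Run:
i=0 'b': node 0→7
i=1 'c': node 7→0 (via fail)
i=2 'c': node 0→0
i=3 'd': node 0→1
i=4 'd': node 1→2
i=5 'a': node 2→3
i=6 'd': node 3→4  ** P0@[3:6],P5@[5:6]
i=7 'c': node 4→0 (via fail)
i=8 'c': node 0→0
i=9 'd': node 0→1
i=10 'd': node 1→2
i=11 'a': node 2→3
i=12 'd': node 3→4  ** P0@[9:12],P5@[11:12]
i=13 'a': node 4→5 (via fail)
i=14 'a': node 5→13 (via fail)
i=15 'a': node 13→13 (via fail)
i=16 'd': node 13→14  ** P5@[15:16]
i=17 'c': node 14→0 (via fail)
i=18 'd': node 0→1
i=19 'a': node 1→5
i=20 'd': node 5→14 (via fail)  ** P5@[19:20]
i=21 'b': node 14→15  ** P3@[19:21]
i=22 'd': node 15→1 (via fail)
i=23 'a': node 1→5
i=24 'b': node 5→6  ** P1@[22:24]
i=25 'd': node 6→1 (via fail)
i=26 'c': node 1→0 (via fail)
i=27 'b': node 0→7
i=28 'c': node 7→0 (via fail)
i=29 'a': node 0→13
i=30 'b': node 13→16
i=31 'a': node 16→8 (via fail)
i=32 'a': node 8→9
i=33 'd': node 9→10  ** P5@[32:33]
i=34 'b': node 10→11  ** P3@[32:34]
i=35 'd': node 11→12  ** P2@[30:35]
i=36 'd': node 12→2 (via fail)
i=37 'a': node 2→3
i=38 'b': node 3→6 (via fail)  ** P1@[36:38]
i=39 'a': node 6→8 (via fail)
i=40 'd': node 8→14 (via fail)  ** P5@[39:40]
i=41 'd': node 14→2 (via fail)
i=42 'a': node 2→3
i=43 'd': node 3→4  ** P0@[40:43],P5@[42:43]
i=44 'a': node 4→5 (via fail)
i=45 'b': node 5→6  ** P1@[43:45]
i=46 'c': node 6→17 (via fail)  ** P4@[44:46]
i=47 'd': node 17→1 (via fail)
i=48 'a': node 1→5
i=49 'b': node 5→6  ** P1@[47:49]
i=50 'b': node 6→7 (via fail)
i=51 'b': node 7→7 (via fail)
i=52 'b': node 7→7 (via fail)
i=53 'd': node 7→1 (via fail)
i=54 'd': node 1→2
i=55 'a': node 2→3
i=56 'd': node 3→4  ** P0@[53:56],P5@[55:56]
i=57 'a': node 4→5 (via fail)
i=58 'a': node 5→13 (via fail)
i=59 'd': node 13→14  ** P5@[58:59]
i=60 'b': node 14→15  ** P3@[58:60]
i=61 'b': node 15→7 (via fail)
i=62 'a': node 7→8
i=63 'a': node 8→9
i=64 'b': node 9→16 (via fail)
i=65 'c': node 16→17  ** P4@[63:65]
i=66 'd': node 17→1 (via fail)
i=67 'a': node 1→5
i=68 'b': node 5→6  ** P1@[66:68]
i=69 'c': node 6→17 (via fail)  ** P4@[67:69]
i=70 'a': node 17→13 (via fail)
i=71 'b': node 13→16
i=72 'c': node 16→17  ** P4@[70:72]
i=73 'a': node 17→13 (via fail)
i=74 'd': node 13→14  ** P5@[73:74]
i=75 'b': node 14→15  ** P3@[73:75]

Matches: [[6,0],[6,5],[12,0],[12,5],[16,5],[20,5],[21,3],[24,1],[33,5],[34,3],[35,2],[38,1],[40,5],[43,0],[43,5],[45,1],[46,4],[49,1],[56,0],[56,5],[59,5],[60,3],[65,4],[68,1],[69,4],[72,4],[74,5],[75,3]]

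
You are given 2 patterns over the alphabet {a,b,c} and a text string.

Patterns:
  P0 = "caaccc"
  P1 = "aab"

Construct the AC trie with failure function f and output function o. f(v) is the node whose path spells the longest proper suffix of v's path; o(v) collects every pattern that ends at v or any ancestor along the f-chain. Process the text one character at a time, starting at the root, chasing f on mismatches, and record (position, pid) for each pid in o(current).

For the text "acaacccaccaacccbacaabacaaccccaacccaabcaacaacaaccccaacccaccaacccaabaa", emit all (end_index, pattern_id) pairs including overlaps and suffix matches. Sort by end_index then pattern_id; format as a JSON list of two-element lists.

Build automaton:
Trie (insert patterns):
  n0 'ε': a→7 c→1
  n1 'c': a→2
  n2 'ca': a→3
  n3 'caa': c→4
  n4 'caac': c→5
  n5 'caacc': c→6
  n6 'caaccc': ·  ←P0
  n7 'a': a→8
  n8 'aa': b→9
  n9 'aab': ·  ←P1

Failure links (BFS by depth):
  n1('c'): parent n0 fail=0; on 'c' 0 → fail=0;  out ∅∪∅=∅
  n7('a'): parent n0 fail=0; on 'a' 0 → fail=0;  out ∅∪∅=∅
  n2('ca'): parent n1 fail=0; on 'a' 0 → fail=7;  out ∅∪∅=∅
  n8('aa'): parent n7 fail=0; on 'a' 0 → fail=7;  out ∅∪∅=∅
  n3('caa'): parent n2 fail=7; on 'a' 7 → fail=8;  out ∅∪∅=∅
  n9('aab'): parent n8 fail=7; on 'b' 7→0 → fail=0;  out {1}∪∅={1}
  n4('caac'): parent n3 fail=8; on 'c' 8→7→0 → fail=1;  out ∅∪∅=∅
  n5('caacc'): parent n4 fail=1; on 'c' 1→0 → fail=1;  out ∅∪∅=∅
  n6('caaccc'): parent n5 fail=1; on 'c' 1→0 → fail=1;  out {0}∪∅={0}

Scan:
[0] read 'a'  n0⇒n7
[1] read 'c'  n7⇒n1 (fail-walked)
[2] read 'a'  n1⇒n2
[3] read 'a'  n2⇒n3
[4] read 'c'  n3⇒n4
[5] read 'c'  n4⇒n5
[6] read 'c'  n5⇒n6  → match P0@[1:6]
[7] read 'a'  n6⇒n2 (fail-walked)
[8] read 'c'  n2⇒n1 (fail-walked)
[9] read 'c'  n1⇒n1 (fail-walked)
[10] read 'a'  n1⇒n2
[11] read 'a'  n2⇒n3
[12] read 'c'  n3⇒n4
[13] read 'c'  n4⇒n5
[14] read 'c'  n5⇒n6  → match P0@[9:14]
[15] read 'b'  n6⇒n0 (fail-walked)
[16] read 'a'  n0⇒n7
[17] read 'c'  n7⇒n1 (fail-walked)
[18] read 'a'  n1⇒n2
[19] read 'a'  n2⇒n3
[20] read 'b'  n3⇒n9 (fail-walked)  → match P1@[18:20]
[21] read 'a'  n9⇒n7 (fail-walked)
[22] read 'c'  n7⇒n1 (fail-walked)
[23] read 'a'  n1⇒n2
[24] read 'a'  n2⇒n3
[25] read 'c'  n3⇒n4
[26] read 'c'  n4⇒n5
[27] read 'c'  n5⇒n6  → match P0@[22:27]
[28] read 'c'  n6⇒n1 (fail-walked)
[29] read 'a'  n1⇒n2
[30] read 'a'  n2⇒n3
[31] read 'c'  n3⇒n4
[32] read 'c'  n4⇒n5
[33] read 'c'  n5⇒n6  → match P0@[28:33]
[34] read 'a'  n6⇒n2 (fail-walked)
[35] read 'a'  n2⇒n3
[36] read 'b'  n3⇒n9 (fail-walked)  → match P1@[34:36]
[37] read 'c'  n9⇒n1 (fail-walked)
[38] read 'a'  n1⇒n2
[39] read 'a'  n2⇒n3
[40] read 'c'  n3⇒n4
[41] read 'a'  n4⇒n2 (fail-walked)
[42] read 'a'  n2⇒n3
[43] read 'c'  n3⇒n4
[44] read 'a'  n4⇒n2 (fail-walked)
[45] read 'a'  n2⇒n3
[46] read 'c'  n3⇒n4
[47] read 'c'  n4⇒n5
[48] read 'c'  n5⇒n6  → match P0@[43:48]
[49] read 'c'  n6⇒n1 (fail-walked)
[50] read 'a'  n1⇒n2
[51] read 'a'  n2⇒n3
[52] read 'c'  n3⇒n4
[53] read 'c'  n4⇒n5
[54] read 'c'  n5⇒n6  → match P0@[49:54]
[55] read 'a'  n6⇒n2 (fail-walked)
[56] read 'c'  n2⇒n1 (fail-walked)
[57] read 'c'  n1⇒n1 (fail-walked)
[58] read 'a'  n1⇒n2
[59] read 'a'  n2⇒n3
[60] read 'c'  n3⇒n4
[61] read 'c'  n4⇒n5
[62] read 'c'  n5⇒n6  → match P0@[57:62]
[63] read 'a'  n6⇒n2 (fail-walked)
[64] read 'a'  n2⇒n3
[65] read 'b'  n3⇒n9 (fail-walked)  → match P1@[63:65]
[66] read 'a'  n9⇒n7 (fail-walked)
[67] read 'a'  n7⇒n8

Result: [[6,0],[14,0],[20,1],[27,0],[33,0],[36,1],[48,0],[54,0],[62,0],[65,1]]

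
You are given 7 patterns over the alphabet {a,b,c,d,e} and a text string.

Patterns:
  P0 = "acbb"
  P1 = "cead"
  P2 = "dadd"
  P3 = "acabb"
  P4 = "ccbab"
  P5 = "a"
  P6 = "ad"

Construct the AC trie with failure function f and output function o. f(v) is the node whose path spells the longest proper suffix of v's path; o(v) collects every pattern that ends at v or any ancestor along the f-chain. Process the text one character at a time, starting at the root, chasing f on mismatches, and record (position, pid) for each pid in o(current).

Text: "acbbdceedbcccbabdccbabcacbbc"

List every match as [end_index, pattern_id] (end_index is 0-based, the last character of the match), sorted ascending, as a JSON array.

Build:
Trie (insert patterns):
  0='ε' goto a→1 c→5 d→9
  1='a' goto c→2 d→20  ←P5
  2='ac' goto a→13 b→3
  3='acb' goto b→4
  4='acbb' goto ·  ←P0
  5='c' goto c→16 e→6
  6='ce' goto a→7
  7='cea' goto d→8
  8='cead' goto ·  ←P1
  9='d' goto a→10
  10='da' goto d→11
  11='dad' goto d→12
  12='dadd' goto ·  ←P2
  13='aca' goto b→14
  14='acab' goto b→15
  15='acabb' goto ·  ←P3
  16='cc' goto b→17
  17='ccb' goto a→18
  18='ccba' goto b→19
  19='ccbab' goto ·  ←P4
  20='ad' goto ·  ←P6

Failure links (BFS by depth):
  fail(1) 'a': from fail(0)=0 chase 'a': 0 ⇒ 0;  out={5}∪out(0)={5}
  fail(5) 'c': from fail(0)=0 chase 'c': 0 ⇒ 0;  out=∅∪out(0)=∅
  fail(9) 'd': from fail(0)=0 chase 'd': 0 ⇒ 0;  out=∅∪out(0)=∅
  fail(2) 'ac': from fail(1)=0 chase 'c': 0 ⇒ 5;  out=∅∪out(5)=∅
  fail(6) 'ce': from fail(5)=0 chase 'e': 0 ⇒ 0;  out=∅∪out(0)=∅
  fail(10) 'da': from fail(9)=0 chase 'a': 0 ⇒ 1;  out=∅∪out(1)={5}
  fail(16) 'cc': from fail(5)=0 chase 'c': 0 ⇒ 5;  out=∅∪out(5)=∅
  fail(20) 'ad': from fail(1)=0 chase 'd': 0 ⇒ 9;  out={6}∪out(9)={6}
  fail(3) 'acb': from fail(2)=5 chase 'b': 5→0 ⇒ 0;  out=∅∪out(0)=∅
  fail(7) 'cea': from fail(6)=0 chase 'a': 0 ⇒ 1;  out=∅∪out(1)={5}
  fail(11) 'dad': from fail(10)=1 chase 'd': 1 ⇒ 20;  out=∅∪out(20)={6}
  fail(13) 'aca': from fail(2)=5 chase 'a': 5→0 ⇒ 1;  out=∅∪out(1)={5}
  fail(17) 'ccb': from fail(16)=5 chase 'b': 5→0 ⇒ 0;  out=∅∪out(0)=∅
  fail(4) 'acbb': from fail(3)=0 chase 'b': 0 ⇒ 0;  out={0}∪out(0)={0}
  fail(8) 'cead': from fail(7)=1 chase 'd': 1 ⇒ 20;  out={1}∪out(20)={1,6}
  fail(12) 'dadd': from fail(11)=20 chase 'd': 20→9→0 ⇒ 9;  out={2}∪out(9)={2}
  fail(14) 'acab': from fail(13)=1 chase 'b': 1→0 ⇒ 0;  out=∅∪out(0)=∅
  fail(18) 'ccba': from fail(17)=0 chase 'a': 0 ⇒ 1;  out=∅∪out(1)={5}
  fail(15) 'acabb': from fail(14)=0 chase 'b': 0 ⇒ 0;  out={3}∪out(0)={3}
  fail(19) 'ccbab': from fail(18)=1 chase 'b': 1→0 ⇒ 0;  out={4}∪out(0)={4}

Run:
pos 0 'a': at 1  → match P5@[0:0]
pos 1 'c': at 2
pos 2 'b': at 3
pos 3 'b': at 4  → match P0@[0:3]
pos 4 'd': at 9 (via fail)
pos 5 'c': at 5 (via fail)
pos 6 'e': at 6
pos 7 'e': at 0 (via fail)
pos 8 'd': at 9
pos 9 'b': at 0 (via fail)
pos 10 'c': at 5
pos 11 'c': at 16
pos 12 'c': at 16 (via fail)
pos 13 'b': at 17
pos 14 'a': at 18  → match P5@[14:14]
pos 15 'b': at 19  → match P4@[11:15]
pos 16 'd': at 9 (via fail)
pos 17 'c': at 5 (via fail)
pos 18 'c': at 16
pos 19 'b': at 17
pos 20 'a': at 18  → match P5@[20:20]
pos 21 'b': at 19  → match P4@[17:21]
pos 22 'c': at 5 (via fail)
pos 23 'a': at 1 (via fail)  → match P5@[23:23]
pos 24 'c': at 2
pos 25 'b': at 3
pos 26 'b': at 4  → match P0@[23:26]
pos 27 'c': at 5 (via fail)

All matches (sorted): [[0,5],[3,0],[14,5],[15,4],[20,5],[21,4],[23,5],[26,0]]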